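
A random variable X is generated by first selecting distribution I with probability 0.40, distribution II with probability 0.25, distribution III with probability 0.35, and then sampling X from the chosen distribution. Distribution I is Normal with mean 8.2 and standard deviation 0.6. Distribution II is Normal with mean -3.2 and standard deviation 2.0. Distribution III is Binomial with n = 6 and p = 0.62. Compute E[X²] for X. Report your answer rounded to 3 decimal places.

35.938

For each component E[X²] = Var + (mean)², giving I: 67.6; II: 14.24; III: 15.252.
Overall E[X²] = 0.4·67.6 + 0.25·14.24 + 0.35·15.252 = 35.9382.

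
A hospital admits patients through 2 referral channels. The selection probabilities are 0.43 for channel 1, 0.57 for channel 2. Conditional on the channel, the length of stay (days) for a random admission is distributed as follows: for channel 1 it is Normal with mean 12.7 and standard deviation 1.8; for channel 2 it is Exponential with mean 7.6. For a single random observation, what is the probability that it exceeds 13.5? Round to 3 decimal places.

Conditional on each channel, P(X > 13.5): 1: 0.328361; 2: 0.169261.
By total probability, P(X > 13.5) = 0.43·0.328361 + 0.57·0.169261 = 0.237674.

0.238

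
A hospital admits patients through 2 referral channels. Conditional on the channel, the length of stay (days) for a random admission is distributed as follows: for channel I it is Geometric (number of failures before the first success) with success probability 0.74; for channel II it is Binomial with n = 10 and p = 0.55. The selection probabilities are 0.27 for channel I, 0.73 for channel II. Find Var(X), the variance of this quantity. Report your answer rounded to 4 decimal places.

7.1598

Per component, I: μ=0.351351, E[X²]=0.598247; II: μ=5.5, E[X²]=32.725.
E[X] = 0.27·0.351351 + 0.73·5.5 = 4.10986.
E[X²] = 0.27·0.598247 + 0.73·32.725 = 24.0508.
Var(X) = E[X²] − (E[X])² = 24.0508 − 16.891 = 7.15979.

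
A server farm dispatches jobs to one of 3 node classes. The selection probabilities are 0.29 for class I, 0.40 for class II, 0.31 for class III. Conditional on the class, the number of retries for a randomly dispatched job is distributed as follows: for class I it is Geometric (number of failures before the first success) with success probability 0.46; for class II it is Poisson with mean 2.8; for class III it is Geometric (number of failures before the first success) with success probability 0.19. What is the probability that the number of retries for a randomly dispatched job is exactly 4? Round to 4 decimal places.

0.0990

Conditional on each class, P(X = 4): I: 0.0391141; II: 0.155739; III: 0.0817888.
By total probability, P(X = 4) = 0.29·0.0391141 + 0.4·0.155739 + 0.31·0.0817888 = 0.098993.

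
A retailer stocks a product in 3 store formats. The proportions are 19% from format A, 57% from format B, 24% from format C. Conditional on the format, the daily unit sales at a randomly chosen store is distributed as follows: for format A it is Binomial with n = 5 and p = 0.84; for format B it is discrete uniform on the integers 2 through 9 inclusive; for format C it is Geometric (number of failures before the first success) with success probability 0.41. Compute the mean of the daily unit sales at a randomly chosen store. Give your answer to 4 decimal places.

Component means — A: 4.2; B: 5.5; C: 1.43902.
E[X] = 0.19·4.2 + 0.57·5.5 + 0.24·1.43902 = 4.27837.

4.2784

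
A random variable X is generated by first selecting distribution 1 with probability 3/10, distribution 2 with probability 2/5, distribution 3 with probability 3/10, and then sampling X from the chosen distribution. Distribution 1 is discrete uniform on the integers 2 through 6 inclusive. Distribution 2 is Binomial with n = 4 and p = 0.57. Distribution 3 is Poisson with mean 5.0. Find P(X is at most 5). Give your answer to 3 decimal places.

Conditional on each component, P(X ≤ 5): 1: 0.8; 2: 1; 3: 0.615961.
By total probability, P(X ≤ 5) = 0.3·0.8 + 0.4·1 + 0.3·0.615961 = 0.824788.

0.825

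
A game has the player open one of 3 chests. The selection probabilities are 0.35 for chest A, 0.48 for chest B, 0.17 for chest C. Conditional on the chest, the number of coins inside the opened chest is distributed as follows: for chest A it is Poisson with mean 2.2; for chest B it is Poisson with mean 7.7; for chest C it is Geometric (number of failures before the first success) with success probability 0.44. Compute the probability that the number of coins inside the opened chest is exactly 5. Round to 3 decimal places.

0.070

Conditional on each chest, P(X = 5): A: 0.0475866; B: 0.102142; C: 0.0242322.
By total probability, P(X = 5) = 0.35·0.0475866 + 0.48·0.102142 + 0.17·0.0242322 = 0.069803.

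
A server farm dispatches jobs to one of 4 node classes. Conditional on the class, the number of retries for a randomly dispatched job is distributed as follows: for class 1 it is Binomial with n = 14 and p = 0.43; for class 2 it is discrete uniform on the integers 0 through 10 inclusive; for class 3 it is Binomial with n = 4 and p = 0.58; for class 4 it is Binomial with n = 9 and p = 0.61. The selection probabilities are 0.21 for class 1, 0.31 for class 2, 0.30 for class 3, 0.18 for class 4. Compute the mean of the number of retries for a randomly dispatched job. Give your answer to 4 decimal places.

4.4984

Component means — 1: 6.02; 2: 5; 3: 2.32; 4: 5.49.
E[X] = 0.21·6.02 + 0.31·5 + 0.3·2.32 + 0.18·5.49 = 4.4984.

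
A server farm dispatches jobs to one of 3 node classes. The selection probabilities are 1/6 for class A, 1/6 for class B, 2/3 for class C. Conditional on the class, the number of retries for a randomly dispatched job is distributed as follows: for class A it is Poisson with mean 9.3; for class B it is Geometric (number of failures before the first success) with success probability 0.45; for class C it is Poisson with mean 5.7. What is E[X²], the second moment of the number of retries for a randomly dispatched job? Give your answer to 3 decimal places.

42.127

For each component E[X²] = Var + (mean)², giving A: 95.79; B: 4.20988; C: 38.19.
Overall E[X²] = 0.166667·95.79 + 0.166667·4.20988 + 0.666667·38.19 = 42.1266.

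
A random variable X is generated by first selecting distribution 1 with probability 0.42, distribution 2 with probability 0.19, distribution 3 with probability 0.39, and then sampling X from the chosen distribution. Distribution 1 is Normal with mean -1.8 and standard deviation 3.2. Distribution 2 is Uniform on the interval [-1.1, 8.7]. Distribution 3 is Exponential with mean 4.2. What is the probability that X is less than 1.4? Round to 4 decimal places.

Conditional on each component, P(X < 1.4): 1: 0.841345; 2: 0.255102; 3: 0.283469.
By total probability, P(X < 1.4) = 0.42·0.841345 + 0.19·0.255102 + 0.39·0.283469 = 0.512387.

0.5124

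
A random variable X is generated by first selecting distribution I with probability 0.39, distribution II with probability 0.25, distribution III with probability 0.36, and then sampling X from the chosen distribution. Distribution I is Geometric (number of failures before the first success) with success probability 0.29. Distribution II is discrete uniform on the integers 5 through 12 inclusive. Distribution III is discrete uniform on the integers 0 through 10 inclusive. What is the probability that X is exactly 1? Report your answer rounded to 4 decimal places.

Conditional on each component, P(X = 1): I: 0.2059; II: 0; III: 0.0909091.
By total probability, P(X = 1) = 0.39·0.2059 + 0.25·0 + 0.36·0.0909091 = 0.113028.

0.1130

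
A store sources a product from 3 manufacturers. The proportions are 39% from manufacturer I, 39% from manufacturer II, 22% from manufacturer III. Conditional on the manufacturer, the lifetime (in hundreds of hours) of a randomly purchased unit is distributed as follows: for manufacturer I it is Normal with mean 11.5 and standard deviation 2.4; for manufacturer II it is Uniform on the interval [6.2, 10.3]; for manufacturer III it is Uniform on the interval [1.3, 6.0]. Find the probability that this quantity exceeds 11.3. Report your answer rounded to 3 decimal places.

Conditional on each manufacturer, P(X > 11.3): I: 0.533207; II: 0; III: 0.
By total probability, P(X > 11.3) = 0.39·0.533207 + 0.39·0 + 0.22·0 = 0.207951.

0.208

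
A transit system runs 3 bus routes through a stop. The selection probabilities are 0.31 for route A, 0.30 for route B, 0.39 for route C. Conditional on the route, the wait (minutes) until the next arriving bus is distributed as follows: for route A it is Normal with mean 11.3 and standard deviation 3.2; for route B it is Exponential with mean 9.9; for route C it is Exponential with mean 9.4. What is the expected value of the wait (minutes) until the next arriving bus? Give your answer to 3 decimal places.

Component means — A: 11.3; B: 9.9; C: 9.4.
E[X] = 0.31·11.3 + 0.3·9.9 + 0.39·9.4 = 10.139.

10.139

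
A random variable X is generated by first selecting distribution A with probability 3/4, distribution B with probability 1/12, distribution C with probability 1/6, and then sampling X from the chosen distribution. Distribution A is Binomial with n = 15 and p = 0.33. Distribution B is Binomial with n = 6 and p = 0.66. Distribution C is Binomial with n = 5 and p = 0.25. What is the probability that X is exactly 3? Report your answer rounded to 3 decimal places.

0.134

Conditional on each component, P(X = 3): A: 0.133798; B: 0.225995; C: 0.0878906.
By total probability, P(X = 3) = 0.75·0.133798 + 0.0833333·0.225995 + 0.166667·0.0878906 = 0.13383.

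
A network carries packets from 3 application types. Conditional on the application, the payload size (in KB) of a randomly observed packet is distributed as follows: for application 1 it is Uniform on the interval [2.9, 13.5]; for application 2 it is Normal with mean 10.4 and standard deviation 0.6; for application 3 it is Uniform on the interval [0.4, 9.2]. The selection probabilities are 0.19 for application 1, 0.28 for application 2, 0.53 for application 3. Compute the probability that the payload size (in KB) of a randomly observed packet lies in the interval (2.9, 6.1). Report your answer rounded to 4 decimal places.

0.2501

Conditional on each application, P(2.9 < X < 6.1): 1: 0.301887; 2: 3.84248e-13; 3: 0.363636.
By total probability, P(2.9 < X < 6.1) = 0.19·0.301887 + 0.28·3.84248e-13 + 0.53·0.363636 = 0.250086.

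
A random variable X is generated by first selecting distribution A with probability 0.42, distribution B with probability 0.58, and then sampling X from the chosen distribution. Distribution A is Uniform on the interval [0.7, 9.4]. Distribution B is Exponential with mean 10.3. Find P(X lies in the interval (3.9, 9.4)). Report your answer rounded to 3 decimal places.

0.430

Conditional on each component, P(3.9 < X < 9.4): A: 0.632184; B: 0.283321.
By total probability, P(3.9 < X < 9.4) = 0.42·0.632184 + 0.58·0.283321 = 0.429843.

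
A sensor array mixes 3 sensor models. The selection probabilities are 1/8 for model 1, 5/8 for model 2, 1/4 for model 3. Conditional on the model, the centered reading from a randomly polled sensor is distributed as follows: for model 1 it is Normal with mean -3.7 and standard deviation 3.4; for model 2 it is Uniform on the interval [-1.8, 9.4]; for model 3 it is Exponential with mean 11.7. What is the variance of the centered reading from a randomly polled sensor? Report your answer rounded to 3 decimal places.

63.758

Per component, 1: μ=-3.7, E[X²]=25.25; 2: μ=3.8, E[X²]=24.8933; 3: μ=11.7, E[X²]=273.78.
E[X] = 0.125·-3.7 + 0.625·3.8 + 0.25·11.7 = 4.8375.
E[X²] = 0.125·25.25 + 0.625·24.8933 + 0.25·273.78 = 87.1596.
Var(X) = E[X²] − (E[X])² = 87.1596 − 23.4014 = 63.7582.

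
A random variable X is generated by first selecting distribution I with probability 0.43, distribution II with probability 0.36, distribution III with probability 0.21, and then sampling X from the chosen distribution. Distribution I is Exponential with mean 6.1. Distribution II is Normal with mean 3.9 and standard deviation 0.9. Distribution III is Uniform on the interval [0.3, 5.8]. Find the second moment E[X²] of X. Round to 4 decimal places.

40.2507

For each component E[X²] = Var + (mean)², giving I: 74.42; II: 16.02; III: 11.8233.
Overall E[X²] = 0.43·74.42 + 0.36·16.02 + 0.21·11.8233 = 40.2507.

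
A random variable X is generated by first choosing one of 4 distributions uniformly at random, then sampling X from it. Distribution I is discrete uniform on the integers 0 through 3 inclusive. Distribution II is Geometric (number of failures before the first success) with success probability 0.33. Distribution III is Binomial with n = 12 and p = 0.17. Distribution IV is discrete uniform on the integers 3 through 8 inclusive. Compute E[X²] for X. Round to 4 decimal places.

13.1990

For each component E[X²] = Var + (mean)², giving I: 3.5; II: 10.2746; III: 5.8548; IV: 33.1667.
Overall E[X²] = 0.25·3.5 + 0.25·10.2746 + 0.25·5.8548 + 0.25·33.1667 = 13.199.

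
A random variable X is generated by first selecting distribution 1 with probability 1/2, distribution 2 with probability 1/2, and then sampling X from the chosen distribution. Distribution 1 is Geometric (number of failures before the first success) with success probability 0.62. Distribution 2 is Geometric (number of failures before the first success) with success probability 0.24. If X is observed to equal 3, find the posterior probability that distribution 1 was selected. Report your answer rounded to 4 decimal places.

0.2441

Likelihoods P(X=3 | ·): 1: 0.0340206; 2: 0.105354.
Posterior ∝ prior × likelihood. Numerator for 1: 0.5·0.0340206 = 0.0170103.
Normalizing constant: 0.5·0.0340206 + 0.5·0.105354 = 0.0696874.
P(1 | observation) = 0.0170103 / 0.0696874 = 0.244094.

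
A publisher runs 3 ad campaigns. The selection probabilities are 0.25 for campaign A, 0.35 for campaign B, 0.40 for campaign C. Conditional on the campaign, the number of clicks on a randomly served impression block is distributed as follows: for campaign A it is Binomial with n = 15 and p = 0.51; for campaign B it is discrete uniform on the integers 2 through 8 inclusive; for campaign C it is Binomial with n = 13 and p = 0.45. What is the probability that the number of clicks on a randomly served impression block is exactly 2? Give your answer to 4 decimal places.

0.0594

Conditional on each campaign, P(X = 2): A: 0.00256377; B: 0.142857; C: 0.0220044.
By total probability, P(X = 2) = 0.25·0.00256377 + 0.35·0.142857 + 0.4·0.0220044 = 0.0594427.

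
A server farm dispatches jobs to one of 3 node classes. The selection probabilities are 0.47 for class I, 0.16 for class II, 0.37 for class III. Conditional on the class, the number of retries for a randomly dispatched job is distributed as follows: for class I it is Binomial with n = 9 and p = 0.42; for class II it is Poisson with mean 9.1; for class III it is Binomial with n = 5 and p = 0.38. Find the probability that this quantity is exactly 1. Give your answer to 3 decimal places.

0.127

Conditional on each class, P(X = 1): I: 0.0484078; II: 0.00101616; III: 0.28075.
By total probability, P(X = 1) = 0.47·0.0484078 + 0.16·0.00101616 + 0.37·0.28075 = 0.126792.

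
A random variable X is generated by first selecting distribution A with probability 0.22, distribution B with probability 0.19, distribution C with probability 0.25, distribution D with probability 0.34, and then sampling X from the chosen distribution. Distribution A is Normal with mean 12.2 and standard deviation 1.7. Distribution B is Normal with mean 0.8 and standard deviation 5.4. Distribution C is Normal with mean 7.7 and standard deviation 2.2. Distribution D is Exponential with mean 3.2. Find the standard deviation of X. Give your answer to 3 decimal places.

Per component, A: μ=12.2, E[X²]=151.73; B: μ=0.8, E[X²]=29.8; C: μ=7.7, E[X²]=64.13; D: μ=3.2, E[X²]=20.48.
E[X] = 0.22·12.2 + 0.19·0.8 + 0.25·7.7 + 0.34·3.2 = 5.849.
E[X²] = 0.22·151.73 + 0.19·29.8 + 0.25·64.13 + 0.34·20.48 = 62.0383.
Var(X) = E[X²] − (E[X])² = 62.0383 − 34.2108 = 27.8275.
SD(X) = √27.8275 = 5.27518.

5.275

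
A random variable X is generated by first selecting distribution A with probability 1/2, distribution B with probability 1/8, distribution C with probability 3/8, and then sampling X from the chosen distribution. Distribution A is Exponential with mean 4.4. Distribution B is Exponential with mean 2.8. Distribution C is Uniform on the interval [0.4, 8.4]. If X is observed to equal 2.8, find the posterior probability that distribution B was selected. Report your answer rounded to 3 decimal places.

0.133

Likelihoods f(2.8 | ·): A: 0.120276; B: 0.131386; C: 0.125.
Posterior ∝ prior × likelihood. Numerator for B: 0.125·0.131386 = 0.0164232.
Normalizing constant: 0.5·0.120276 + 0.125·0.131386 + 0.375·0.125 = 0.123436.
P(B | observation) = 0.0164232 / 0.123436 = 0.13305.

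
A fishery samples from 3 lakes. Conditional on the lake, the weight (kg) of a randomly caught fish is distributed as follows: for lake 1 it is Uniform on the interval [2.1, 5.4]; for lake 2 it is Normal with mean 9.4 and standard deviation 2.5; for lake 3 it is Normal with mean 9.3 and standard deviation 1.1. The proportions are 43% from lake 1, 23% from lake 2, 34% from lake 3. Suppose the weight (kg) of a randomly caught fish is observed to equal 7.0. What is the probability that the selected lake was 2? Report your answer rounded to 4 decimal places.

0.6256

Likelihoods f(7.0 | ·): 1: 0; 2: 0.100658; 3: 0.0407541.
Posterior ∝ prior × likelihood. Numerator for 2: 0.23·0.100658 = 0.0231513.
Normalizing constant: 0.43·0 + 0.23·0.100658 + 0.34·0.0407541 = 0.0370077.
P(2 | observation) = 0.0231513 / 0.0370077 = 0.625581.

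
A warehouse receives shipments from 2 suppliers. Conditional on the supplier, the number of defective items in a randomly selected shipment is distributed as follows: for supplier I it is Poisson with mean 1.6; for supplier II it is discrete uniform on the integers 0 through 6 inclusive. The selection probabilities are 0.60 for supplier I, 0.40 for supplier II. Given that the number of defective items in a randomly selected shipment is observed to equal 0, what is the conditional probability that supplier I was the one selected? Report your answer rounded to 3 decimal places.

Likelihoods P(X=0 | ·): I: 0.201897; II: 0.142857.
Posterior ∝ prior × likelihood. Numerator for I: 0.6·0.201897 = 0.121138.
Normalizing constant: 0.6·0.201897 + 0.4·0.142857 = 0.178281.
P(I | observation) = 0.121138 / 0.178281 = 0.679478.

0.679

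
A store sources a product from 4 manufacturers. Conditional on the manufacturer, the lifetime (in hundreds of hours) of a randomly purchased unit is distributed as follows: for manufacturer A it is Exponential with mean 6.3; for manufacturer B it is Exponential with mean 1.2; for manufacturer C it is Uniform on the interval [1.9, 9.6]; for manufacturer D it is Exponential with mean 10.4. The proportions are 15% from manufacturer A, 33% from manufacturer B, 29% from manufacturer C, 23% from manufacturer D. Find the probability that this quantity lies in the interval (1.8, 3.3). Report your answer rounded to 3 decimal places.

0.155

Conditional on each manufacturer, P(1.8 < X < 3.3): A: 0.159217; B: 0.159202; C: 0.181818; D: 0.112966.
By total probability, P(1.8 < X < 3.3) = 0.15·0.159217 + 0.33·0.159202 + 0.29·0.181818 + 0.23·0.112966 = 0.155129.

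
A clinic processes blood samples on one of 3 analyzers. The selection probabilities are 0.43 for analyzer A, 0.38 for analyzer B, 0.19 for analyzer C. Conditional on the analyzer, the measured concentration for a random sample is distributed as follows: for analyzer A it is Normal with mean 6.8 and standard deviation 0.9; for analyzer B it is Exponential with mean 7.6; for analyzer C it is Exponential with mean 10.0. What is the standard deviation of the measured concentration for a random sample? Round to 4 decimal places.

6.5310

Per component, A: μ=6.8, E[X²]=47.05; B: μ=7.6, E[X²]=115.52; C: μ=10, E[X²]=200.
E[X] = 0.43·6.8 + 0.38·7.6 + 0.19·10 = 7.712.
E[X²] = 0.43·47.05 + 0.38·115.52 + 0.19·200 = 102.129.
Var(X) = E[X²] − (E[X])² = 102.129 − 59.4749 = 42.6542.
SD(X) = √42.6542 = 6.53101.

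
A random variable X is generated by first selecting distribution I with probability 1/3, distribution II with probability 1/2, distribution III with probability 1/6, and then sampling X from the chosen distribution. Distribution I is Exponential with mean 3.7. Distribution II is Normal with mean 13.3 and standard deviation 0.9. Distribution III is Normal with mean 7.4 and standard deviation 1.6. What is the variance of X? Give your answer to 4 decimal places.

24.4164

Per component, I: μ=3.7, E[X²]=27.38; II: μ=13.3, E[X²]=177.7; III: μ=7.4, E[X²]=57.32.
E[X] = 0.333333·3.7 + 0.5·13.3 + 0.166667·7.4 = 9.11667.
E[X²] = 0.333333·27.38 + 0.5·177.7 + 0.166667·57.32 = 107.53.
Var(X) = E[X²] − (E[X])² = 107.53 − 83.1136 = 24.4164.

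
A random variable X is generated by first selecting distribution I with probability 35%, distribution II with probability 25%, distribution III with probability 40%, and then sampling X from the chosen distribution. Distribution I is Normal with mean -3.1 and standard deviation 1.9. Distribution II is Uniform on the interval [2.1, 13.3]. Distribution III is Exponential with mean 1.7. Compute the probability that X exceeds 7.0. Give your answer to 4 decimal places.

0.1471

Conditional on each component, P(X > 7.0): I: 5.30979e-08; II: 0.5625; III: 0.0162828.
By total probability, P(X > 7.0) = 0.35·5.30979e-08 + 0.25·0.5625 + 0.4·0.0162828 = 0.147138.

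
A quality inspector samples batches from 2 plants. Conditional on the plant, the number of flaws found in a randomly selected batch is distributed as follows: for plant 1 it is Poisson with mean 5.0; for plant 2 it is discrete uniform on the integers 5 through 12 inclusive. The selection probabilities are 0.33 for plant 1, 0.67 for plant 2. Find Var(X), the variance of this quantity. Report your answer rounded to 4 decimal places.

7.8760

Per component, 1: μ=5, E[X²]=30; 2: μ=8.5, E[X²]=77.5.
E[X] = 0.33·5 + 0.67·8.5 = 7.345.
E[X²] = 0.33·30 + 0.67·77.5 = 61.825.
Var(X) = E[X²] − (E[X])² = 61.825 − 53.949 = 7.87597.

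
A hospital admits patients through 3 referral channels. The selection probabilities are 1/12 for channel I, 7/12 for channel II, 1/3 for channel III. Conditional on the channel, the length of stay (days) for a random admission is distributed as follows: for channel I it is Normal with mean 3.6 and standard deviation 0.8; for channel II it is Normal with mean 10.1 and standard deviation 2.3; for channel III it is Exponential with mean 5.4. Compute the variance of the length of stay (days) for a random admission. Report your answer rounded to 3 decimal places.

19.298

Per component, I: μ=3.6, E[X²]=13.6; II: μ=10.1, E[X²]=107.3; III: μ=5.4, E[X²]=58.32.
E[X] = 0.0833333·3.6 + 0.583333·10.1 + 0.333333·5.4 = 7.99167.
E[X²] = 0.0833333·13.6 + 0.583333·107.3 + 0.333333·58.32 = 83.165.
Var(X) = E[X²] − (E[X])² = 83.165 − 63.8667 = 19.2983.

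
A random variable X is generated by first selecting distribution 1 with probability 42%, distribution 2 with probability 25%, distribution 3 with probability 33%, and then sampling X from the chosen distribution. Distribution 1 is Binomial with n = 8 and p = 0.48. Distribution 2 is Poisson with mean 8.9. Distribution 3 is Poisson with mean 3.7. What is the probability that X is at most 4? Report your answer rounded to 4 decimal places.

Conditional on each component, P(X ≤ 4): 1: 0.679526; 2: 0.0584325; 3: 0.687219.
By total probability, P(X ≤ 4) = 0.42·0.679526 + 0.25·0.0584325 + 0.33·0.687219 = 0.526791.

0.5268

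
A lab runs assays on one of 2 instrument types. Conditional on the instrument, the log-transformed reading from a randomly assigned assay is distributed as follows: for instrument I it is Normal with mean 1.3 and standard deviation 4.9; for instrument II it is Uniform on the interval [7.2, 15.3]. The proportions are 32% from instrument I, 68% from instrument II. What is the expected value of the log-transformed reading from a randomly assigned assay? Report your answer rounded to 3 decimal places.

Component means — I: 1.3; II: 11.25.
E[X] = 0.32·1.3 + 0.68·11.25 = 8.066.

8.066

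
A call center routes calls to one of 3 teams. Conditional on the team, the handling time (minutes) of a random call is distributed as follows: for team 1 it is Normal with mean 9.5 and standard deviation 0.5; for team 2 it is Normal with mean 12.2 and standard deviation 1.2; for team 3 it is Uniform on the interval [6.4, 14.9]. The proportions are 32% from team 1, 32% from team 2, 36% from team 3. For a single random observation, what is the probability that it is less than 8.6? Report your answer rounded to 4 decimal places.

0.1051

Conditional on each team, P(X < 8.6): 1: 0.0359303; 2: 0.0013499; 3: 0.258824.
By total probability, P(X < 8.6) = 0.32·0.0359303 + 0.32·0.0013499 + 0.36·0.258824 = 0.105106.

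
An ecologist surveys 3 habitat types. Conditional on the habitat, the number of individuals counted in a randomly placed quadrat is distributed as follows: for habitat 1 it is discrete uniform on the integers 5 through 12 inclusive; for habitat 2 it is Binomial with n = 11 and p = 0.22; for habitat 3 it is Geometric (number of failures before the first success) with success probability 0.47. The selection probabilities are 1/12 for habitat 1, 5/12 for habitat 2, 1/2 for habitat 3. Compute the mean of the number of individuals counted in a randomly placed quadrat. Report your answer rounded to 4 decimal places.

2.2805

Component means — 1: 8.5; 2: 2.42; 3: 1.12766.
E[X] = 0.0833333·8.5 + 0.416667·2.42 + 0.5·1.12766 = 2.2805.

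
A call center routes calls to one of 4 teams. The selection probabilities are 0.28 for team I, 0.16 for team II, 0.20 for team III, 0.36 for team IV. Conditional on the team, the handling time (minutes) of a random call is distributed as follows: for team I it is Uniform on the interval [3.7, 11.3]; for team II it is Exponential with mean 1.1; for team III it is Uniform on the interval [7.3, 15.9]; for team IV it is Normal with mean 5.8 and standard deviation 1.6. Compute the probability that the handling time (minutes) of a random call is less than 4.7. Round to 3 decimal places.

Conditional on each team, P(X < 4.7): I: 0.131579; II: 0.986056; III: 0; IV: 0.245884.
By total probability, P(X < 4.7) = 0.28·0.131579 + 0.16·0.986056 + 0.2·0 + 0.36·0.245884 = 0.283129.

0.283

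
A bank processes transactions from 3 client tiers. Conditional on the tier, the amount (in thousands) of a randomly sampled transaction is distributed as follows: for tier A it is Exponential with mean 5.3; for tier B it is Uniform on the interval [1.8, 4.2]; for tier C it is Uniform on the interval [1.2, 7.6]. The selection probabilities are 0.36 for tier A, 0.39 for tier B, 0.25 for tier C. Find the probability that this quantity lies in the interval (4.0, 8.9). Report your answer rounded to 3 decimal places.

Conditional on each tier, P(4.0 < X < 8.9): A: 0.283629; B: 0.0833333; C: 0.5625.
By total probability, P(4.0 < X < 8.9) = 0.36·0.283629 + 0.39·0.0833333 + 0.25·0.5625 = 0.275231.

0.275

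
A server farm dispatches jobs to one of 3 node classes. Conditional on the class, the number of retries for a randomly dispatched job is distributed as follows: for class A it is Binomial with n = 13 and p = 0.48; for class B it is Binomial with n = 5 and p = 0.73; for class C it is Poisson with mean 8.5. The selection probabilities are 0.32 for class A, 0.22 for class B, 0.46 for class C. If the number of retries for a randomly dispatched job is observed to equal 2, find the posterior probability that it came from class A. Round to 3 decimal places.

0.140

Likelihoods P(X=2 | ·): A: 0.0135087; B: 0.104891; C: 0.00735029.
Posterior ∝ prior × likelihood. Numerator for A: 0.32·0.0135087 = 0.00432279.
Normalizing constant: 0.32·0.0135087 + 0.22·0.104891 + 0.46·0.00735029 = 0.0307799.
P(A | observation) = 0.00432279 / 0.0307799 = 0.140442.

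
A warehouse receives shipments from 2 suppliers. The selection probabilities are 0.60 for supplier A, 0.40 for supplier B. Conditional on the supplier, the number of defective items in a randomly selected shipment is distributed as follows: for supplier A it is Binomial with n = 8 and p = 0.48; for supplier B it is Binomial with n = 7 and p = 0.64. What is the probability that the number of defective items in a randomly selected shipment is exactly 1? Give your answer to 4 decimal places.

Conditional on each supplier, P(X = 1): A: 0.039478; B: 0.00975198.
By total probability, P(X = 1) = 0.6·0.039478 + 0.4·0.00975198 = 0.0275876.

0.0276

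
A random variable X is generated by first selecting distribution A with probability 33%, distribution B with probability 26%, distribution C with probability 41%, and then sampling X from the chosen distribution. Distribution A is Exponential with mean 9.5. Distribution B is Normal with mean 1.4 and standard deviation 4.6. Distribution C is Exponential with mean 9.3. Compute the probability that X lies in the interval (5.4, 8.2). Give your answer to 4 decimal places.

Conditional on each component, P(5.4 < X < 8.2): A: 0.144591; B: 0.1226; C: 0.145467.
By total probability, P(5.4 < X < 8.2) = 0.33·0.144591 + 0.26·0.1226 + 0.41·0.145467 = 0.139233.

0.1392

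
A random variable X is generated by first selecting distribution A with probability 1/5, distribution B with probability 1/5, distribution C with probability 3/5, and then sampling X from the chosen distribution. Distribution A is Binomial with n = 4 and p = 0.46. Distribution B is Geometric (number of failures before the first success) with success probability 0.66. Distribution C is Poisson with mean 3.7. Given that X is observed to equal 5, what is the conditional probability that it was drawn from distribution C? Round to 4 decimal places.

0.9931

Likelihoods P(X=5 | ·): A: 0; B: 0.00299874; C: 0.142869.
Posterior ∝ prior × likelihood. Numerator for C: 0.6·0.142869 = 0.0857214.
Normalizing constant: 0.2·0 + 0.2·0.00299874 + 0.6·0.142869 = 0.0863211.
P(C | observation) = 0.0857214 / 0.0863211 = 0.993052.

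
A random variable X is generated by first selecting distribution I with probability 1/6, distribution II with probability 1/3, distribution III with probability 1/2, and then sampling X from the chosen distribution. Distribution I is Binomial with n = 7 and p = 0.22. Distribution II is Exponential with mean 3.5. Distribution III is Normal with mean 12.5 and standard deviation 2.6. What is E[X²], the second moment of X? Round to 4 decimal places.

For each component E[X²] = Var + (mean)², giving I: 3.5728; II: 24.5; III: 163.01.
Overall E[X²] = 0.166667·3.5728 + 0.333333·24.5 + 0.5·163.01 = 90.2671.

90.2671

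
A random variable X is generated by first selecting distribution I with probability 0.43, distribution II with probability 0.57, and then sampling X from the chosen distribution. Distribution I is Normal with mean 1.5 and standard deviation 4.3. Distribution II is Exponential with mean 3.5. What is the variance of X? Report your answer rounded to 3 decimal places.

Per component, I: μ=1.5, E[X²]=20.74; II: μ=3.5, E[X²]=24.5.
E[X] = 0.43·1.5 + 0.57·3.5 = 2.64.
E[X²] = 0.43·20.74 + 0.57·24.5 = 22.8832.
Var(X) = E[X²] − (E[X])² = 22.8832 − 6.9696 = 15.9136.

15.914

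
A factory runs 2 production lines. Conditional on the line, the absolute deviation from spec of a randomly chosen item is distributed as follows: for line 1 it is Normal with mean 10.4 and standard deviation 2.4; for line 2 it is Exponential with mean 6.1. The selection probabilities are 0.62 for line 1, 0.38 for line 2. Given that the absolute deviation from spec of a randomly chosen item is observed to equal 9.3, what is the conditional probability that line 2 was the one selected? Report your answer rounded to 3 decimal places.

Likelihoods f(9.3 | ·): 1: 0.149652; 2: 0.0356902.
Posterior ∝ prior × likelihood. Numerator for 2: 0.38·0.0356902 = 0.0135623.
Normalizing constant: 0.62·0.149652 + 0.38·0.0356902 = 0.106347.
P(2 | observation) = 0.0135623 / 0.106347 = 0.127529.

0.128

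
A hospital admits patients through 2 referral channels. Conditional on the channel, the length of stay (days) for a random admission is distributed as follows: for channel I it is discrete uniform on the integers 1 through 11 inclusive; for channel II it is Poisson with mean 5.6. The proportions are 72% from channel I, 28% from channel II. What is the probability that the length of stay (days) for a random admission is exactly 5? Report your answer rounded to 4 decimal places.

Conditional on each channel, P(X = 5): I: 0.0909091; II: 0.169711.
By total probability, P(X = 5) = 0.72·0.0909091 + 0.28·0.169711 = 0.112974.

0.1130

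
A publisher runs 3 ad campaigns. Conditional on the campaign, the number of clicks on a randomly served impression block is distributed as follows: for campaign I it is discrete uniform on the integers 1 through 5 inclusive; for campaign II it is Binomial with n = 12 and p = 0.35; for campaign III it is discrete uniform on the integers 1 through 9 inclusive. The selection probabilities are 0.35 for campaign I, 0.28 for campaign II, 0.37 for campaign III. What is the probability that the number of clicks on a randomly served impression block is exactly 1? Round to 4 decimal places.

Conditional on each campaign, P(X = 1): I: 0.2; II: 0.0367533; III: 0.111111.
By total probability, P(X = 1) = 0.35·0.2 + 0.28·0.0367533 + 0.37·0.111111 = 0.121402.

0.1214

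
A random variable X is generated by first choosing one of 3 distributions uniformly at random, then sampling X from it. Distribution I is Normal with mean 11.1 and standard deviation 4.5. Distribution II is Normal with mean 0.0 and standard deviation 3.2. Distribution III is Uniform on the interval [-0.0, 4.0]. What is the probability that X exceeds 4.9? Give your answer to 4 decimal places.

Conditional on each component, P(X > 4.9): I: 0.915864; II: 0.0628538; III: 0.
By total probability, P(X > 4.9) = 0.333333·0.915864 + 0.333333·0.0628538 + 0.333333·0 = 0.326239.

0.3262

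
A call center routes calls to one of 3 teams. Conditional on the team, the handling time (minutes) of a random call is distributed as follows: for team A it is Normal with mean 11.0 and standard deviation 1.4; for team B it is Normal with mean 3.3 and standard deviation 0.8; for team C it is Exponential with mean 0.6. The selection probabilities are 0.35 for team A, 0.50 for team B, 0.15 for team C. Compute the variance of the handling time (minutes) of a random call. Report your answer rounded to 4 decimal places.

Per component, A: μ=11, E[X²]=122.96; B: μ=3.3, E[X²]=11.53; C: μ=0.6, E[X²]=0.72.
E[X] = 0.35·11 + 0.5·3.3 + 0.15·0.6 = 5.59.
E[X²] = 0.35·122.96 + 0.5·11.53 + 0.15·0.72 = 48.909.
Var(X) = E[X²] − (E[X])² = 48.909 − 31.2481 = 17.6609.

17.6609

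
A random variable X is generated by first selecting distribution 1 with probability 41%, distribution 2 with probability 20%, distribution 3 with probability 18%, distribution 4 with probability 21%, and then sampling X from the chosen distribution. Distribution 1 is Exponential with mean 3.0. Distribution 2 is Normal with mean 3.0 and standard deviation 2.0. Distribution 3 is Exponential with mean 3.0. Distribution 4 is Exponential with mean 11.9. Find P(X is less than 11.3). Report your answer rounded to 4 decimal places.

0.9051

Conditional on each component, P(X < 11.3): 1: 0.976871; 2: 0.999983; 3: 0.976871; 4: 0.613096.
By total probability, P(X < 11.3) = 0.41·0.976871 + 0.2·0.999983 + 0.18·0.976871 + 0.21·0.613096 = 0.905101.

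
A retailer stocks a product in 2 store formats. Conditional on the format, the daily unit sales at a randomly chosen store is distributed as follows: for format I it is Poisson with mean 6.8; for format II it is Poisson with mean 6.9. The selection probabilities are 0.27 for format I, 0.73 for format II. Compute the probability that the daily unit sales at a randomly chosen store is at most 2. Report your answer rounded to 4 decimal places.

0.0326

Conditional on each format, P(X ≤ 2): I: 0.0344379; II: 0.0319518.
By total probability, P(X ≤ 2) = 0.27·0.0344379 + 0.73·0.0319518 = 0.0326231.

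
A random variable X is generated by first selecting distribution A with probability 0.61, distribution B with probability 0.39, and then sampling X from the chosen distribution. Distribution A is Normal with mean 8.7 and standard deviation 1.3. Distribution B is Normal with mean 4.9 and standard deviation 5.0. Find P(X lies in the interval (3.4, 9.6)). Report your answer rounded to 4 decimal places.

Conditional on each component, P(3.4 < X < 9.6): A: 0.755605; B: 0.444303.
By total probability, P(3.4 < X < 9.6) = 0.61·0.755605 + 0.39·0.444303 = 0.634197.

0.6342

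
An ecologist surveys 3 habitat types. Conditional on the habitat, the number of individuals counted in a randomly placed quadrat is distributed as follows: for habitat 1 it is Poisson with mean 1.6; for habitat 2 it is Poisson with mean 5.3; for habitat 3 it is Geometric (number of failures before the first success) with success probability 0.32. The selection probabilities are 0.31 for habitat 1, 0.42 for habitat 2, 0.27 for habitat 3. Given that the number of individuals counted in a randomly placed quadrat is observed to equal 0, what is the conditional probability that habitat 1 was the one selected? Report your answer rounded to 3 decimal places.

Likelihoods P(X=0 | ·): 1: 0.201897; 2: 0.00499159; 3: 0.32.
Posterior ∝ prior × likelihood. Numerator for 1: 0.31·0.201897 = 0.0625879.
Normalizing constant: 0.31·0.201897 + 0.42·0.00499159 + 0.27·0.32 = 0.151084.
P(1 | observation) = 0.0625879 / 0.151084 = 0.414258.

0.414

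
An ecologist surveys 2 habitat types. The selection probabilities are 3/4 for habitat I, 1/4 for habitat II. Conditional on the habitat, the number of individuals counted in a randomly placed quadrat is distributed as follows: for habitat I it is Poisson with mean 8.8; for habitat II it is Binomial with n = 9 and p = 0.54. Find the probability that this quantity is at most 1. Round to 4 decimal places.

Conditional on each habitat, P(X ≤ 1): I: 0.00147718; II: 0.0106653.
By total probability, P(X ≤ 1) = 0.75·0.00147718 + 0.25·0.0106653 = 0.00377422.

0.0038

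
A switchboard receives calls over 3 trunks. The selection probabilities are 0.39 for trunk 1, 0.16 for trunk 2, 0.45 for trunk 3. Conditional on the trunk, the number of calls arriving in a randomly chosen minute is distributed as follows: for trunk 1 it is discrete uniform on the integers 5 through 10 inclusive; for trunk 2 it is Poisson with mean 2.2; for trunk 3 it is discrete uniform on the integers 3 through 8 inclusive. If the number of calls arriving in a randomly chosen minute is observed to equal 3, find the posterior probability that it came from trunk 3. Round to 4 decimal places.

0.7045

Likelihoods P(X=3 | ·): 1: 0; 2: 0.196639; 3: 0.166667.
Posterior ∝ prior × likelihood. Numerator for 3: 0.45·0.166667 = 0.075.
Normalizing constant: 0.39·0 + 0.16·0.196639 + 0.45·0.166667 = 0.106462.
P(3 | observation) = 0.075 / 0.106462 = 0.704475.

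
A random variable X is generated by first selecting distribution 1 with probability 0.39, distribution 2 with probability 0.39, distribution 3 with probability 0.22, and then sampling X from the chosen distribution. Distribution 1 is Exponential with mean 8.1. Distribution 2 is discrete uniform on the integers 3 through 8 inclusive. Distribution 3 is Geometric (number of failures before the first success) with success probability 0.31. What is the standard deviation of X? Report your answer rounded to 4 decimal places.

5.7631

Per component, 1: μ=8.1, E[X²]=131.22; 2: μ=5.5, E[X²]=33.1667; 3: μ=2.22581, E[X²]=12.1342.
E[X] = 0.39·8.1 + 0.39·5.5 + 0.22·2.22581 = 5.79368.
E[X²] = 0.39·131.22 + 0.39·33.1667 + 0.22·12.1342 = 66.7803.
Var(X) = E[X²] − (E[X])² = 66.7803 − 33.5667 = 33.2136.
SD(X) = √33.2136 = 5.76313.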